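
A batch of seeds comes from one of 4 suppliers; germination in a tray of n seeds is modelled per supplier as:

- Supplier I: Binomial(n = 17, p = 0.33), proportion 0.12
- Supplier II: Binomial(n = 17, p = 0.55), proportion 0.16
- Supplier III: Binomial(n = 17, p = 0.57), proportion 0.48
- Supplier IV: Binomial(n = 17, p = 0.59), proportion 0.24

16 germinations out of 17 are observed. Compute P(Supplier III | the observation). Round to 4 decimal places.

0.4939

By Bayes' theorem, P(k | x) = P(Z=k) f_k(x) / Σ_j P(Z=j) f_j(x).
Binomial probabilities:
  p_I = C(17,16)·0.33^16·0.67^1 = 17·1.97799e-08·0.67 = 2.25293e-07
  p_II = C(17,16)·0.55^16·0.45^1 = 17·7.01137e-05·0.45 = 0.00053637
  p_III = C(17,16)·0.57^16·0.43^1 = 17·0.000124165·0.43 = 0.000907643
  p_IV = C(17,16)·0.59^16·0.41^1 = 17·0.000215592·0.41 = 0.00150267
Prior × likelihood for each component:
  P(Z=I)·p_I = 0.12 × 2.25293e-07 = 2.70351e-08
  P(Z=II)·p_II = 0.16 × 0.00053637 = 8.58192e-05
  P(Z=III)·p_III = 0.48 × 0.000907643 = 0.000435669
  P(Z=IV)·p_IV = 0.24 × 0.00150267 = 0.000360642
Sum: 2.70351e-08 + 8.58192e-05 + 0.000435669 + 0.000360642 = 0.000882157
P(Supplier III | x) = 0.000435669 / 0.000882157 ≈ 0.4939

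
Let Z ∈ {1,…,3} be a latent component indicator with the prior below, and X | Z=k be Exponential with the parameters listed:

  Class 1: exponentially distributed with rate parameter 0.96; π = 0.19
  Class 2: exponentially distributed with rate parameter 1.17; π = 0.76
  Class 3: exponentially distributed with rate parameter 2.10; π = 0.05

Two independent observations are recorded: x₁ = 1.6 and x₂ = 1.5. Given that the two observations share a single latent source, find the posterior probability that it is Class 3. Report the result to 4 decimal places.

Posterior ∝ prior × likelihood, so P(k | x) ∝ π_k f_k(x); normalise over all components.
Since both observations come from the same component, the likelihood for component k is f_k(x₁)·f_k(x₂).
  p_1 = [0.206631] × [0.227451] = 0.0469983
  p_2 = [0.179964] × [0.202301] = 0.0364071
  p_3 = [0.072944] × [0.0899895] = 0.0065642
Unnormalised posteriors:
  π_1·p_1 = 0.19 × 0.0469983 = 0.00892968
  π_2·p_2 = 0.76 × 0.0364071 = 0.0276694
  π_3·p_3 = 0.05 × 0.0065642 = 0.00032821
Sum: 0.00892968 + 0.0276694 + 0.00032821 = 0.0369273
P(Class 3 | x₁, x₂) ≈ 0.0089

0.0089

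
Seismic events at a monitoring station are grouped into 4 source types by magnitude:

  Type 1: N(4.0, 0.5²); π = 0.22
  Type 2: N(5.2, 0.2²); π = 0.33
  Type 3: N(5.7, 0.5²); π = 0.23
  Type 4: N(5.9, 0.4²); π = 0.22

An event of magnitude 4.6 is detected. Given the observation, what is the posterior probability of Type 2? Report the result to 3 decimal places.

The responsibility of component k is π_k f_k(x) divided by Σ_j π_j f_j(x).
Evaluate each component's likelihood at the observed value:
  p_1 = (1/(0.5·√(2π)))·exp(−(4.6−4.0)²/(2·0.5²)) = 0.797885·exp(-0.72000) = 0.388372
  p_2 = (1/(0.2·√(2π)))·exp(−(4.6−5.2)²/(2·0.2²)) = 1.994711·exp(-4.50000) = 0.0221592
  p_3 = (1/(0.5·√(2π)))·exp(−(4.6−5.7)²/(2·0.5²)) = 0.797885·exp(-2.42000) = 0.0709492
  p_4 = (1/(0.4·√(2π)))·exp(−(4.6−5.9)²/(2·0.4²)) = 0.997356·exp(-5.28125) = 0.00507262
Weight by the priors:
  π_1·p_1 = 0.22 × 0.388372 = 0.0854419
  π_2·p_2 = 0.33 × 0.0221592 = 0.00731255
  π_3·p_3 = 0.23 × 0.0709492 = 0.0163183
  π_4·p_4 = 0.22 × 0.00507262 = 0.00111598
Sum: 0.0854419 + 0.00731255 + 0.0163183 + 0.00111598 = 0.110189
P(Type 2 | data) = 0.00731255 / 0.110189 ≈ 0.066

0.066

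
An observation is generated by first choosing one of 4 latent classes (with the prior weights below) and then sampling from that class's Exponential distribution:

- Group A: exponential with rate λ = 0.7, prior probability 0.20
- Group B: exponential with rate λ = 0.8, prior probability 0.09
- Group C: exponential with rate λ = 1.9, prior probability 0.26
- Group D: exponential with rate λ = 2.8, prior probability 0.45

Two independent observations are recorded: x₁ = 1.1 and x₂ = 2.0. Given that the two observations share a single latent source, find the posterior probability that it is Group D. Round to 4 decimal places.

0.0312

Apply Bayes' rule: the posterior for each component is proportional to its prior times its likelihood at x.
Since both observations come from the same component, the likelihood for component k is f_k(x₁)·f_k(x₂).
  L_A = [0.7·e^(−0.7·1.1) = 0.7·e^(−0.7700) = 0.324109] × [0.172618] = 0.055947
  L_B = [0.8·e^(−0.8·1.1) = 0.8·e^(−0.8800) = 0.331826] × [0.161517] = 0.0535957
  L_C = [1.9·e^(−1.9·1.1) = 1.9·e^(−2.0900) = 0.235006] × [0.0425045] = 0.00998879
  L_D = [2.8·e^(−2.8·1.1) = 2.8·e^(−3.0800) = 0.128686] × [0.010354] = 0.00133242
Prior × likelihood for each component:
  w_A·L_A = 0.20 × 0.055947 = 0.0111894
  w_B·L_B = 0.09 × 0.0535957 = 0.00482361
  w_C·L_C = 0.26 × 0.00998879 = 0.00259708
  w_D·L_D = 0.45 × 0.00133242 = 0.000599587
Normaliser: 0.0111894 + 0.00482361 + 0.00259708 + 0.000599587 = 0.0192097
So the posterior for Group D is 0.000599587 / 0.0192097 ≈ 0.0312.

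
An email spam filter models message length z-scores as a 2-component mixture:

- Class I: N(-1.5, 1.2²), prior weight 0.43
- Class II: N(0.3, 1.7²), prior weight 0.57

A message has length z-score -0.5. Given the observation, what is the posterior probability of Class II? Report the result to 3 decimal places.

P(component k | x) = P(Z=k)·f_k(x) / marginal(x), where marginal(x) = Σ_j P(Z=j)·f_j(x).
Component likelihoods at x = -0.5:
  L_I = (1/(1.2·√(2π)))·exp(−(-0.5−-1.5)²/(2·1.2²)) = 0.332452·exp(-0.34722) = 0.234927
  L_II = (1/(1.7·√(2π)))·exp(−(-0.5−0.3)²/(2·1.7²)) = 0.234672·exp(-0.11073) = 0.210074
Multiply by the mixture weights:
  P(Z=I)·L_I = 0.43 × 0.234927 = 0.101018
  P(Z=II)·L_II = 0.57 × 0.210074 = 0.119742
Evidence: 0.101018 + 0.119742 = 0.220761
P(Class II | x) = 0.119742 / 0.220761 ≈ 0.542

0.542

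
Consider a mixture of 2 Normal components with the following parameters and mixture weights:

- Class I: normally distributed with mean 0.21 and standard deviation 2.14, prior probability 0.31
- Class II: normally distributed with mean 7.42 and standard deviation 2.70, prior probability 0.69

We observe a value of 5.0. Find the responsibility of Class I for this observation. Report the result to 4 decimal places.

0.0647

P(component k | x) = w_k·f_k(x) / marginal(x), where marginal(x) = Σ_j w_j·f_j(x).
Component likelihoods at x = 5.0:
  p_I = 0.0152256
  p_II = 0.0988785
Multiply by the mixture weights:
  w_I·p_I = 0.31 × 0.0152256 = 0.00471993
  w_II·p_II = 0.69 × 0.0988785 = 0.0682261
Normaliser: 0.00471993 + 0.0682261 = 0.0729461
Responsibility of Class I: 0.00471993 / 0.0729461 ≈ 0.0647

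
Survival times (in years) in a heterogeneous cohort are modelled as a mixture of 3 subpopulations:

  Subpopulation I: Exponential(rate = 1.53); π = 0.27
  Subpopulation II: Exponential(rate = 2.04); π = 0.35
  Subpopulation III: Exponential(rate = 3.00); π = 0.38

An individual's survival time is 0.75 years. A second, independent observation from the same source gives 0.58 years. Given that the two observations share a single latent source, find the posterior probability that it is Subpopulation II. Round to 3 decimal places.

0.398

The responsibility of component k is w_k f_k(x) divided by Σ_j w_j f_j(x).
Since both observations come from the same component, the likelihood for component k is f_k(x₁)·f_k(x₂).
  f_I = [1.53·e^(−1.53·0.75) = 1.53·e^(−1.1475) = 0.485667] × [0.629939] = 0.305941
  f_II = [2.04·e^(−2.04·0.75) = 2.04·e^(−1.5300) = 0.441733] × [0.624846] = 0.276015
  f_III = [3.00·e^(−3.00·0.75) = 3.00·e^(−2.2500) = 0.316198] × [0.526561] = 0.166497
Unnormalised posteriors:
  w_I·f_I = 0.27 × 0.305941 = 0.0826039
  w_II·f_II = 0.35 × 0.276015 = 0.0966052
  w_III·f_III = 0.38 × 0.166497 = 0.063269
Sum: 0.0826039 + 0.0966052 + 0.063269 = 0.242478
P(Subpopulation II | x₁,x₂) = 0.0966052 / 0.242478 ≈ 0.398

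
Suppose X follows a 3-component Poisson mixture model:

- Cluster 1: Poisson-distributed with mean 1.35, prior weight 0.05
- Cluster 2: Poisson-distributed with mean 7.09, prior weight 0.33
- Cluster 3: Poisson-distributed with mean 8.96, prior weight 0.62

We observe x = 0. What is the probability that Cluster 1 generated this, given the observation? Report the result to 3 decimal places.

0.973

By Bayes' theorem, P(k | x) = π_k f_k(x) / Σ_j π_j f_j(x).
Component likelihoods at x = 0:
  p_1 = 0.25924
  p_2 = 0.000833397
  p_3 = 0.000128446
Multiply by the mixture weights:
  π_1·p_1 = 0.05 × 0.25924 = 0.012962
  π_2·p_2 = 0.33 × 0.000833397 = 0.000275021
  π_3·p_3 = 0.62 × 0.000128446 = 7.96367e-05
Normaliser: 0.012962 + 0.000275021 + 7.96367e-05 = 0.0133167
P(Cluster 1 | the observation) = 0.012962 / 0.0133167 ≈ 0.973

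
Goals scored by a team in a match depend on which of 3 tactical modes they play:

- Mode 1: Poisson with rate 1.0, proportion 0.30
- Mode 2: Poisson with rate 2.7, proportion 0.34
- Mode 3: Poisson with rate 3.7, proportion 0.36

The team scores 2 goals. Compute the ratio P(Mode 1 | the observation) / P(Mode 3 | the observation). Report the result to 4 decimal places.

0.9058

Since P(k|x) ∝ π_k f_k(x), the posterior odds are π_i f_i(x) / (π_j f_j(x)).
Evaluate each component's likelihood at the observed value:
  L_1 = e^(−1.0)·1.0^2/2! = 0.18394
  L_2 = e^(−2.7)·2.7^2/2! = 0.244964
  L_3 = e^(−3.7)·3.7^2/2! = 0.169233
Posterior odds = (π_1·L_1) / (π_3·L_3) = (0.30·0.18394) / (0.36·0.169233) = 0.0551819 / 0.0609237 ≈ 0.9058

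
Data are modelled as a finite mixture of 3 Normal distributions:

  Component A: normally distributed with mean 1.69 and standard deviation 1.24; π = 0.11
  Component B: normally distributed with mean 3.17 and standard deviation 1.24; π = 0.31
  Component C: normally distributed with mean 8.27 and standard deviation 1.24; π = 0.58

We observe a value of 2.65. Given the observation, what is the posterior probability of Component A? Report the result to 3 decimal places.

0.223

Posterior ∝ prior × likelihood, so P(k | x) ∝ π_k f_k(x); normalise over all components.
Evaluate each component's likelihood at the observed value:
  L_A = (1/(1.24·√(2π)))·exp(−(2.65−1.69)²/(2·1.24²)) = 0.321728·exp(-0.29969) = 0.238416
  L_B = (1/(1.24·√(2π)))·exp(−(2.65−3.17)²/(2·1.24²)) = 0.321728·exp(-0.08793) = 0.294646
  L_C = (1/(1.24·√(2π)))·exp(−(2.65−8.27)²/(2·1.24²)) = 0.321728·exp(-10.27068) = 1.11426e-05
Prior × likelihood for each component:
  π_A·L_A = 0.11 × 0.238416 = 0.0262258
  π_B·L_B = 0.31 × 0.294646 = 0.0913404
  π_C·L_C = 0.58 × 1.11426e-05 = 6.46273e-06
Marginal: 0.0262258 + 0.0913404 + 6.46273e-06 = 0.117573
P(Component A | data) = 0.0262258 / 0.117573 ≈ 0.223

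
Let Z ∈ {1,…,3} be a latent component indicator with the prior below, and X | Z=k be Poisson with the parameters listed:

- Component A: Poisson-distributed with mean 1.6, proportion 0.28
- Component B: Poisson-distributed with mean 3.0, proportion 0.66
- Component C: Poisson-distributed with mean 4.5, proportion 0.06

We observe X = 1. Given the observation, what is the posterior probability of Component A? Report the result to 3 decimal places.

0.471

By Bayes' theorem, P(k | x) = π_k f_k(x) / Σ_j π_j f_j(x).
Component likelihoods at x = 1:
  L_A = e^(−1.6)·1.6^1/1! = 0.323034
  L_B = e^(−3.0)·3.0^1/1! = 0.149361
  L_C = e^(−4.5)·4.5^1/1! = 0.0499905
Unnormalised posteriors:
  π_A·L_A = 0.28 × 0.323034 = 0.0904496
  π_B·L_B = 0.66 × 0.149361 = 0.0985784
  π_C·L_C = 0.06 × 0.0499905 = 0.00299943
Denominator: 0.0904496 + 0.0985784 + 0.00299943 = 0.192027
P(Component A | x) ≈ 0.471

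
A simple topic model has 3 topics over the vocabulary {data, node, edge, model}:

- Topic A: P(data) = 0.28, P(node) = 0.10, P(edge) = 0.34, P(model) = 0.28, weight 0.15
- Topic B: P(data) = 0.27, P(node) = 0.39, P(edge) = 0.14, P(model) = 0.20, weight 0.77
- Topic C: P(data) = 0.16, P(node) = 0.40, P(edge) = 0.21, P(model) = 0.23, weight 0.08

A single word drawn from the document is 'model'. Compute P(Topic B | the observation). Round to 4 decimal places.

0.7183

P(component k | x) = w_k·f_k(x) / marginal(x), where marginal(x) = Σ_j w_j·f_j(x).
Categorical probabilities:
  p_A = 0.28
  p_B = 0.2
  p_C = 0.23
Unnormalised posteriors:
  w_A·p_A = 0.15 × 0.28 = 0.042
  w_B·p_B = 0.77 × 0.2 = 0.154
  w_C·p_C = 0.08 × 0.23 = 0.0184
Normaliser: 0.042 + 0.154 + 0.0184 = 0.2144
P(Topic B | the observation) ≈ 0.7183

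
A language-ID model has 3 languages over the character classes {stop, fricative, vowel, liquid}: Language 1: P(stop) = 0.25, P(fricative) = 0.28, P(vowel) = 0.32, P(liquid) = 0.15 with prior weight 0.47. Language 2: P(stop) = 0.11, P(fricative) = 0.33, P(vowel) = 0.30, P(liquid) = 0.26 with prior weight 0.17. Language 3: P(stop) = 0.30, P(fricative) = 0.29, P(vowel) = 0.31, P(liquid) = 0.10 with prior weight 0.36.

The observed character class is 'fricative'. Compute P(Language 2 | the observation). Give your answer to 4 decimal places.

0.1921

The responsibility of component k is P(Z=k) f_k(x) divided by Σ_j P(Z=j) f_j(x).
Evaluate each component's likelihood at the observed value:
  p_1 = P(fricative | comp) = 0.28
  p_2 = P(fricative | comp) = 0.33
  p_3 = P(fricative | comp) = 0.29
Weight by the priors:
  P(Z=1)·p_1 = 0.47 × 0.28 = 0.1316
  P(Z=2)·p_2 = 0.17 × 0.33 = 0.0561
  P(Z=3)·p_3 = 0.36 × 0.29 = 0.1044
Denominator: 0.1316 + 0.0561 + 0.1044 = 0.2921
P(Language 2 | data) = 0.0561 / 0.2921 ≈ 0.1921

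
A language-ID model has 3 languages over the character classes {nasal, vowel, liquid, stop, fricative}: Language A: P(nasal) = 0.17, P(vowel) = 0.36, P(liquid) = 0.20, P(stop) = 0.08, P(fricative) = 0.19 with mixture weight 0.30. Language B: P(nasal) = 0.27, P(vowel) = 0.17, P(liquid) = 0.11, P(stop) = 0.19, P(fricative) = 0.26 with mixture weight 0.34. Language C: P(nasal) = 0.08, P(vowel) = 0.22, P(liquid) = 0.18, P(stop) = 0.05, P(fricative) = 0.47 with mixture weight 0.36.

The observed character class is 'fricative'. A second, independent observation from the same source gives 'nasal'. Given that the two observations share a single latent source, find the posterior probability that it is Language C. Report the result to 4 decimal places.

By Bayes' theorem, P(k | x) = π_k f_k(x) / Σ_j π_j f_j(x).
Since both observations come from the same component, the likelihood for component k is f_k(x₁)·f_k(x₂).
  f_A = [0.19] × [0.17] = 0.0323
  f_B = [0.26] × [0.27] = 0.0702
  f_C = [0.47] × [0.08] = 0.0376
Multiply by the mixture weights:
  π_A·f_A = 0.30 × 0.0323 = 0.00969
  π_B·f_B = 0.34 × 0.0702 = 0.023868
  π_C·f_C = 0.36 × 0.0376 = 0.013536
Sum: 0.00969 + 0.023868 + 0.013536 = 0.047094
So the posterior for Language C is 0.013536 / 0.047094 ≈ 0.2874.

0.2874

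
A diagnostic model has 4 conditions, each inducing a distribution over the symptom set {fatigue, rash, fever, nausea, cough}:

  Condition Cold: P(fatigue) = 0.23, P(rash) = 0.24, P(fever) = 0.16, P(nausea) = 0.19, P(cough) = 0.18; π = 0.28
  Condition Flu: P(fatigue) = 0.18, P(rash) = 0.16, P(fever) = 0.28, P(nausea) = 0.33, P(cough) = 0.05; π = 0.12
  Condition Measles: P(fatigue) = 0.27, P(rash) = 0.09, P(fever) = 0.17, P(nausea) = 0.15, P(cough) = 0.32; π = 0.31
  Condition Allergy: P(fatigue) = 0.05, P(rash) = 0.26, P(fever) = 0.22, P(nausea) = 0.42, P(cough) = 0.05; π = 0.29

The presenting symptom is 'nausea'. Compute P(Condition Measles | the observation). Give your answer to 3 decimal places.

Posterior ∝ prior × likelihood, so P(k | x) ∝ π_k f_k(x); normalise over all components.
Evaluate each component's likelihood at the observed value:
  L_Cold = 0.19
  L_Flu = 0.33
  L_Measles = 0.15
  L_Allergy = 0.42
Weight by the priors:
  π_Cold·L_Cold = 0.28 × 0.19 = 0.0532
  π_Flu·L_Flu = 0.12 × 0.33 = 0.0396
  π_Measles·L_Measles = 0.31 × 0.15 = 0.0465
  π_Allergy·L_Allergy = 0.29 × 0.42 = 0.1218
Normaliser: 0.0532 + 0.0396 + 0.0465 + 0.1218 = 0.2611
P(Condition Measles | data) ≈ 0.178

0.178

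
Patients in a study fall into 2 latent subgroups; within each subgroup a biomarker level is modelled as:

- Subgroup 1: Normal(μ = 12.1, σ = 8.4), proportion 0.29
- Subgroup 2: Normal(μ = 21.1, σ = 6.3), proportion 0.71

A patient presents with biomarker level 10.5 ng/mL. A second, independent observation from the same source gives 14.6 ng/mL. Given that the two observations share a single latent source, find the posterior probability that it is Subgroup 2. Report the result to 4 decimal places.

0.3978

P(component k | x) = P(Z=k)·f_k(x) / marginal(x), where marginal(x) = Σ_j P(Z=j)·f_j(x).
Since both observations come from the same component, the likelihood for component k is f_k(x₁)·f_k(x₂).
  p_1 = [(1/(8.4·√(2π)))·exp(−(10.5−12.1)²/(2·8.4²)) = 0.047493·exp(-0.01814) = 0.0466393] × [0.0454356] = 0.00211909
  p_2 = [(1/(6.3·√(2π)))·exp(−(10.5−21.1)²/(2·6.3²)) = 0.063324·exp(-1.41547) = 0.0153758] × [0.0371892] = 0.000571814
Unnormalised posteriors:
  P(Z=1)·p_1 = 0.29 × 0.00211909 = 0.000614535
  P(Z=2)·p_2 = 0.71 × 0.000571814 = 0.000405988
Evidence: 0.000614535 + 0.000405988 = 0.00102052
P(Subgroup 2 | x₁, x₂) = 0.000405988 / 0.00102052 ≈ 0.3978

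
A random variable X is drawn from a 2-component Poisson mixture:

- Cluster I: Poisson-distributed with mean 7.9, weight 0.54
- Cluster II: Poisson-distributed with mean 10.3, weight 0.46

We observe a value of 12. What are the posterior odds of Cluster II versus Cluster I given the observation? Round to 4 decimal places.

1.8646

Posterior odds = (P(Z=i) f_i(x)) / (P(Z=j) f_j(x)); the normalising sum cancels.
Component likelihoods at x = 12:
  p_I = e^(−7.9)·7.9^12/12! = 0.0457364
  p_II = e^(−10.3)·10.3^12/12! = 0.10011
Posterior odds = (P(Z=II)·p_II) / (P(Z=I)·p_I) = (0.46·0.10011) / (0.54·0.0457364) = 0.0460505 / 0.0246976 ≈ 1.8646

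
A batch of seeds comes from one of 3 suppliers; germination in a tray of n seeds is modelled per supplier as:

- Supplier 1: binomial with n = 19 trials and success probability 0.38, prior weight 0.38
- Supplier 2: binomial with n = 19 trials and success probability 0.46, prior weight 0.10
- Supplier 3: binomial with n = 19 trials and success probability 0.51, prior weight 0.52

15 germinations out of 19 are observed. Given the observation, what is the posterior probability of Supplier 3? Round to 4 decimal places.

0.9233

P(component k | x) = P(Z=k)·f_k(x) / marginal(x), where marginal(x) = Σ_j P(Z=j)·f_j(x).
Binomial probabilities:
  p_1 = 0.000284908
  p_2 = 0.00287956
  p_3 = 0.00917742
Weight by the priors:
  P(Z=1)·p_1 = 0.38 × 0.000284908 = 0.000108265
  P(Z=2)·p_2 = 0.10 × 0.00287956 = 0.000287956
  P(Z=3)·p_3 = 0.52 × 0.00917742 = 0.00477226
Sum: 0.000108265 + 0.000287956 + 0.00477226 = 0.00516848
So the posterior for Supplier 3 is 0.00477226 / 0.00516848 ≈ 0.9233.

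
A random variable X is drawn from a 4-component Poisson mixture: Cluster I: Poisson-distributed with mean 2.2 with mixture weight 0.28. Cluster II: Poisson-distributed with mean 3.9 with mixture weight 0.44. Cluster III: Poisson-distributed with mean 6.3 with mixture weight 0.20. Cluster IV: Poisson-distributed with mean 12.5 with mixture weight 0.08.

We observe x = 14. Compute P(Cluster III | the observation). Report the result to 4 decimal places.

Apply Bayes' rule: the posterior for each component is proportional to its prior times its likelihood at x.
Poisson probabilities:
  L_I = e^(−2.2)·2.2^14/14! = 7.9079e-08
  L_II = e^(−3.9)·3.9^14/14! = 4.37268e-05
  L_III = e^(−6.3)·6.3^14/14! = 0.00326817
  L_IV = e^(−12.5)·12.5^14/14! = 0.0971965
Weight by the priors:
  π_I·L_I = 0.28 × 7.9079e-08 = 2.21421e-08
  π_II·L_II = 0.44 × 4.37268e-05 = 1.92398e-05
  π_III·L_III = 0.20 × 0.00326817 = 0.000653633
  π_IV·L_IV = 0.08 × 0.0971965 = 0.00777572
Marginal: 2.21421e-08 + 1.92398e-05 + 0.000653633 + 0.00777572 = 0.00844862
So the posterior for Cluster III is 0.000653633 / 0.00844862 ≈ 0.0774.

0.0774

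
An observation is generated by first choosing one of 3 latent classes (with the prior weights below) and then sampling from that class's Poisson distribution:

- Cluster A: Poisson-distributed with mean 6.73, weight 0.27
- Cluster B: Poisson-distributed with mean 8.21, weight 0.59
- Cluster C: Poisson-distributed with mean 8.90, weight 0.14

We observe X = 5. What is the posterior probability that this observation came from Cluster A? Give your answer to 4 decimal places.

Posterior ∝ prior × likelihood, so P(k | x) ∝ π_k f_k(x); normalise over all components.
Poisson probabilities:
  p_A = e^(−6.73)·6.73^5/5! = 0.137433
  p_B = e^(−8.21)·8.21^5/5! = 0.0845234
  p_C = e^(−8.90)·8.90^5/5! = 0.063467
Unnormalised posteriors:
  π_A·p_A = 0.27 × 0.137433 = 0.037107
  π_B·p_B = 0.59 × 0.0845234 = 0.0498688
  π_C·p_C = 0.14 × 0.063467 = 0.00888538
Sum: 0.037107 + 0.0498688 + 0.00888538 = 0.0958612
Responsibility of Cluster A: 0.037107 / 0.0958612 ≈ 0.3871

0.3871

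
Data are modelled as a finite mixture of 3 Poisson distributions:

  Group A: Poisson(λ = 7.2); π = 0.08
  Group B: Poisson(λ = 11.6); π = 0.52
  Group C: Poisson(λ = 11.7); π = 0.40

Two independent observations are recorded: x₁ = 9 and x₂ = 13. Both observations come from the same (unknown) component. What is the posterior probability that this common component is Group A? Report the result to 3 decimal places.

0.016

By Bayes' theorem, P(k | x) = P(Z=k) f_k(x) / Σ_j P(Z=j) f_j(x).
Since both observations come from the same component, the likelihood for component k is f_k(x₁)·f_k(x₂).
  L_A = [e^(−7.2)·7.2^9/9! = 0.106982] × [0.0167541] = 0.00179238
  L_B = [e^(−11.6)·11.6^9/9! = 0.0960601] × [0.101358] = 0.00973645
  L_C = [e^(−11.7)·11.7^9/9! = 0.0938997] × [0.102539] = 0.00962841
Prior × likelihood for each component:
  P(Z=A)·L_A = 0.08 × 0.00179238 = 0.000143391
  P(Z=B)·L_B = 0.52 × 0.00973645 = 0.00506295
  P(Z=C)·L_C = 0.40 × 0.00962841 = 0.00385137
Marginal: 0.000143391 + 0.00506295 + 0.00385137 = 0.00905771
Responsibility of Group A: 0.000143391 / 0.00905771 ≈ 0.016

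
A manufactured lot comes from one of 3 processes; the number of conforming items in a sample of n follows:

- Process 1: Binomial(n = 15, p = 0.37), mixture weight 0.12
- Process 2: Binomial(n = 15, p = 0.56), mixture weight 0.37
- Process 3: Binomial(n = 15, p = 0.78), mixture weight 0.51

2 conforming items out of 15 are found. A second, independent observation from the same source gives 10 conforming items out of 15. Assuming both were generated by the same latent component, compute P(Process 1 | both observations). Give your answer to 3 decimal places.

0.589

Posterior ∝ prior × likelihood, so P(k | x) ∝ π_k f_k(x); normalise over all components.
Since both observations come from the same component, the likelihood for component k is f_k(x₁)·f_k(x₂).
  f_1 = [C(15,2)·0.37^2·0.63^13 = 105·0.1369·0.00246279 = 0.0354014] × [0.014331] = 0.000507335
  f_2 = [C(15,2)·0.56^2·0.44^13 = 105·0.3136·2.31678e-05 = 0.000762869] × [0.15021] = 0.000114591
  f_3 = [C(15,2)·0.78^2·0.22^13 = 105·0.6084·2.8281e-09 = 1.80665e-07] × [0.129007] = 2.33071e-08
Prior × likelihood for each component:
  π_1·f_1 = 0.12 × 0.000507335 = 6.08803e-05
  π_2·f_2 = 0.37 × 0.000114591 = 4.23985e-05
  π_3·f_3 = 0.51 × 2.33071e-08 = 1.18866e-08
Sum: 6.08803e-05 + 4.23985e-05 + 1.18866e-08 = 0.000103291
Responsibility of Process 1: 6.08803e-05 / 0.000103291 ≈ 0.589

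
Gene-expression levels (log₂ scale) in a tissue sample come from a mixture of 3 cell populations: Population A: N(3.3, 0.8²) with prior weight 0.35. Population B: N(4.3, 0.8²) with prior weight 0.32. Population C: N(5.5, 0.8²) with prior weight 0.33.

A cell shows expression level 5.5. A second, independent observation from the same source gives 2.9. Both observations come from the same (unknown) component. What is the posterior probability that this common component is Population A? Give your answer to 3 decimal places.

The responsibility of component k is π_k f_k(x) divided by Σ_j π_j f_j(x).
Since both observations come from the same component, the likelihood for component k is f_k(x₁)·f_k(x₂).
  f_A = [0.011367] × [0.440082] = 0.00500239
  f_B = [0.161897] × [0.107847] = 0.01746
  f_C = [0.498678] × [0.00253631] = 0.0012648
Weight by the priors:
  π_A·f_A = 0.35 × 0.00500239 = 0.00175084
  π_B·f_B = 0.32 × 0.01746 = 0.00558722
  π_C·f_C = 0.33 × 0.0012648 = 0.000417385
Marginal: 0.00175084 + 0.00558722 + 0.000417385 = 0.00775544
P(Population A | data) = 0.00175084 / 0.00775544 ≈ 0.226

0.226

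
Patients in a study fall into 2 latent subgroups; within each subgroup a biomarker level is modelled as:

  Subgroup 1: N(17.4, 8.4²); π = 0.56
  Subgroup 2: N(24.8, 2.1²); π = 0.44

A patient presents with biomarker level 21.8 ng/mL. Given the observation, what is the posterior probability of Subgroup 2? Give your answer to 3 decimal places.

Apply Bayes' rule: the posterior for each component is proportional to its prior times its likelihood at x.
Evaluate each component's likelihood at the observed value:
  f_1 = 0.0414048
  f_2 = 0.0684752
Multiply by the mixture weights:
  π_1·f_1 = 0.56 × 0.0414048 = 0.0231867
  π_2·f_2 = 0.44 × 0.0684752 = 0.0301291
Denominator: 0.0231867 + 0.0301291 = 0.0533158
So the posterior for Subgroup 2 is 0.0301291 / 0.0533158 ≈ 0.565.

0.565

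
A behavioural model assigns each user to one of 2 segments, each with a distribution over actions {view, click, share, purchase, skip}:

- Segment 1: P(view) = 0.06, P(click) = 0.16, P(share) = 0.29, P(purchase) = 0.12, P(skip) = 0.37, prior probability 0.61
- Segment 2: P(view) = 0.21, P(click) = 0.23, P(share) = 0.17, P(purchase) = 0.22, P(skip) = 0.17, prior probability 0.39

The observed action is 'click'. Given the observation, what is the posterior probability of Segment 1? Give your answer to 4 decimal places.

The responsibility of component k is π_k f_k(x) divided by Σ_j π_j f_j(x).
Component likelihoods at x = 'click':
  L_1 = P(click | comp) = 0.16
  L_2 = P(click | comp) = 0.23
Multiply by the mixture weights:
  π_1·L_1 = 0.61 × 0.16 = 0.0976
  π_2·L_2 = 0.39 × 0.23 = 0.0897
Sum: 0.0976 + 0.0897 = 0.1873
Responsibility of Segment 1: 0.0976 / 0.1873 ≈ 0.5211

0.5211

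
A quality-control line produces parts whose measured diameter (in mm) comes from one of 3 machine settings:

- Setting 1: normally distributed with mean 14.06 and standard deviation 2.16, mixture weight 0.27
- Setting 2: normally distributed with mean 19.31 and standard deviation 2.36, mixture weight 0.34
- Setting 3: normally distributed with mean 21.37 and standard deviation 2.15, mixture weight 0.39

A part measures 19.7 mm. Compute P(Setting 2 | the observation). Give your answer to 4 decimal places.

0.5068

By Bayes' theorem, P(k | x) = π_k f_k(x) / Σ_j π_j f_j(x).
Evaluate each component's likelihood at the observed value:
  L_1 = 0.00610897
  L_2 = 0.166751
  L_3 = 0.137233
Multiply by the mixture weights:
  π_1·L_1 = 0.27 × 0.00610897 = 0.00164942
  π_2·L_2 = 0.34 × 0.166751 = 0.0566953
  π_3·L_3 = 0.39 × 0.137233 = 0.053521
Normaliser: 0.00164942 + 0.0566953 + 0.053521 = 0.111866
Responsibility of Setting 2: 0.0566953 / 0.111866 ≈ 0.5068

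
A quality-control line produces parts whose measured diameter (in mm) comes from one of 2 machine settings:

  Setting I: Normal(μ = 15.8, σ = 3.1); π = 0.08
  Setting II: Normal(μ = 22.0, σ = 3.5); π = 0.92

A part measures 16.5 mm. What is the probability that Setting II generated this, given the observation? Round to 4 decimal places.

By Bayes' theorem, P(k | x) = w_k f_k(x) / Σ_j w_j f_j(x).
Component likelihoods at x = 16.5 mm:
  p_I = 0.125452
  p_II = 0.0331605
Multiply by the mixture weights:
  w_I·p_I = 0.08 × 0.125452 = 0.0100361
  w_II·p_II = 0.92 × 0.0331605 = 0.0305077
Normaliser: 0.0100361 + 0.0305077 = 0.0405438
Responsibility of Setting II: 0.0305077 / 0.0405438 ≈ 0.7525

0.7525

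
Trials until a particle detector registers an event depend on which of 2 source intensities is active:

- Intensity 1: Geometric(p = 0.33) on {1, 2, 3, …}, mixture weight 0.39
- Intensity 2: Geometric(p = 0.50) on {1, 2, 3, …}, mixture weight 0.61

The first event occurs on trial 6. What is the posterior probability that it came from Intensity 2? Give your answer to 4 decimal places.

0.3542

Posterior ∝ prior × likelihood, so P(k | x) ∝ π_k f_k(x); normalise over all components.
Evaluate each component's likelihood at the observed value:
  L_1 = 0.0445541
  L_2 = 0.015625
Unnormalised posteriors:
  π_1·L_1 = 0.39 × 0.0445541 = 0.0173761
  π_2·L_2 = 0.61 × 0.015625 = 0.00953125
Normaliser: 0.0173761 + 0.00953125 = 0.0269074
Responsibility of Intensity 2: 0.00953125 / 0.0269074 ≈ 0.3542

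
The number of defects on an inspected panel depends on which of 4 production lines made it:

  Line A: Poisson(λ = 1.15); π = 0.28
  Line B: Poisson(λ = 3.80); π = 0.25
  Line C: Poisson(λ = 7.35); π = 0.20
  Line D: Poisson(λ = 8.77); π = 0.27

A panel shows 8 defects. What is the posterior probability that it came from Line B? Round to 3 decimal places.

0.087

By Bayes' theorem, P(k | x) = P(Z=k) f_k(x) / Σ_j P(Z=j) f_j(x).
Component likelihoods at x = 8 defects:
  f_A = 2.40228e-05
  f_B = 0.0241229
  f_C = 0.135742
  f_D = 0.134807
Unnormalised posteriors:
  P(Z=A)·f_A = 0.28 × 2.40228e-05 = 6.72638e-06
  P(Z=B)·f_B = 0.25 × 0.0241229 = 0.00603072
  P(Z=C)·f_C = 0.20 × 0.135742 = 0.0271484
  P(Z=D)·f_D = 0.27 × 0.134807 = 0.036398
Sum: 6.72638e-06 + 0.00603072 + 0.0271484 + 0.036398 = 0.0695838
P(Line B | data) = 0.00603072 / 0.0695838 ≈ 0.087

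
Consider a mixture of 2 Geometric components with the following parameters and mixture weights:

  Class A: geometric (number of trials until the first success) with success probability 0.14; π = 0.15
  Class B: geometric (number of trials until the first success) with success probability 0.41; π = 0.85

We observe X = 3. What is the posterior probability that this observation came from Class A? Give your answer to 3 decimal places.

0.113

The responsibility of component k is w_k f_k(x) divided by Σ_j w_j f_j(x).
Evaluate each component's likelihood at the observed value:
  p_A = 0.103544
  p_B = 0.142721
Unnormalised posteriors:
  w_A·p_A = 0.15 × 0.103544 = 0.0155316
  w_B·p_B = 0.85 × 0.142721 = 0.121313
Evidence: 0.0155316 + 0.121313 = 0.136844
Responsibility of Class A: 0.0155316 / 0.136844 ≈ 0.113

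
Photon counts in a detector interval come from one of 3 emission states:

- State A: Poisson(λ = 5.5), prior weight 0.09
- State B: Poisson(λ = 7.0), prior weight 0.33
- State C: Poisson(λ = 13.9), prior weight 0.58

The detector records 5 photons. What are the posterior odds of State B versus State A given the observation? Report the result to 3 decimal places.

Since P(k|x) ∝ P(Z=k) f_k(x), the posterior odds are P(Z=i) f_i(x) / (P(Z=j) f_j(x)).
Poisson probabilities:
  L_A = e^(−5.5)·5.5^5/5! = 0.171401
  L_B = e^(−7.0)·7.0^5/5! = 0.127717
  L_C = e^(−13.9)·13.9^5/5! = 0.00397374
Posterior odds = (P(Z=B)·L_B) / (P(Z=A)·L_A) = (0.33·0.127717) / (0.09·0.171401) = 0.0421465 / 0.0154261 ≈ 2.732

2.732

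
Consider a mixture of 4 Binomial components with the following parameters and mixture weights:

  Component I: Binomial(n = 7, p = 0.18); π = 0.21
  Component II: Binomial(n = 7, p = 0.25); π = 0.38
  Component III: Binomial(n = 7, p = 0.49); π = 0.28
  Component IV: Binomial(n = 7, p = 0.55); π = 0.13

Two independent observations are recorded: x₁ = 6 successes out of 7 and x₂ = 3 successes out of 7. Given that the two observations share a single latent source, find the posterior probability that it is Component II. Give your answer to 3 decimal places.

Apply Bayes' rule: the posterior for each component is proportional to its prior times its likelihood at x.
Since both observations come from the same component, the likelihood for component k is f_k(x₁)·f_k(x₂).
  p_I = [0.00019523] × [0.0922871] = 1.80172e-05
  p_II = [0.00128174] × [0.173035] = 0.000221785
  p_III = [0.0494134] × [0.278572] = 0.0137652
  p_IV = [0.087194] × [0.238785] = 0.0208206
Weight by the priors:
  P(Z=I)·p_I = 0.21 × 1.80172e-05 = 3.78362e-06
  P(Z=II)·p_II = 0.38 × 0.000221785 = 8.42784e-05
  P(Z=III)·p_III = 0.28 × 0.0137652 = 0.00385425
  P(Z=IV)·p_IV = 0.13 × 0.0208206 = 0.00270668
Normaliser: 3.78362e-06 + 8.42784e-05 + 0.00385425 + 0.00270668 = 0.00664899
So the posterior for Component II is 8.42784e-05 / 0.00664899 ≈ 0.013.

0.013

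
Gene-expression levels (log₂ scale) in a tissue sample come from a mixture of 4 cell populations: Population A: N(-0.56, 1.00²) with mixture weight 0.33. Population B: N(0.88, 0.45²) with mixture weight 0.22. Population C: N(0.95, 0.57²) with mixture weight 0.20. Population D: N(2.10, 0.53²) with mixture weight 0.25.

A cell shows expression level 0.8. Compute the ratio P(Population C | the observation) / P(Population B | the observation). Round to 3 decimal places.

Only the two components matter; the odds are (π_i f_i(x)) / (π_j f_j(x)).
Evaluate each component's likelihood at the observed value:
  f_A = (1/(1.00·√(2π)))·exp(−(0.8−-0.56)²/(2·1.00²)) = 0.398942·exp(-0.92480) = 0.158225
  f_B = (1/(0.45·√(2π)))·exp(−(0.8−0.88)²/(2·0.45²)) = 0.886538·exp(-0.01580) = 0.872639
  f_C = (1/(0.57·√(2π)))·exp(−(0.8−0.95)²/(2·0.57²)) = 0.699899·exp(-0.03463) = 0.676079
  f_D = (1/(0.53·√(2π)))·exp(−(0.8−2.10)²/(2·0.53²)) = 0.752721·exp(-3.00819) = 0.0371702
Odds = (0.20/0.22) × (0.676079/0.872639) = 0.909091 × 0.774752 ≈ 0.704

0.704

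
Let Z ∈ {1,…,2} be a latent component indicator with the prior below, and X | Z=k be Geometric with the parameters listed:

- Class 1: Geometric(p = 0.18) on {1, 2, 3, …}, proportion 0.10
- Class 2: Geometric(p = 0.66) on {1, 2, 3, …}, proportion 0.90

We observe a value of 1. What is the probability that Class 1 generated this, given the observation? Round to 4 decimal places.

0.0294

P(component k | x) = π_k·f_k(x) / marginal(x), where marginal(x) = Σ_j π_j·f_j(x).
Component likelihoods at x = 1:
  L_1 = 0.18·(1−0.18)^0 = 0.18·1 = 0.18
  L_2 = 0.66·(1−0.66)^0 = 0.66·1 = 0.66
Multiply by the mixture weights:
  π_1·L_1 = 0.10 × 0.18 = 0.018
  π_2·L_2 = 0.90 × 0.66 = 0.594
Sum: 0.018 + 0.594 = 0.612
Responsibility of Class 1: 0.018 / 0.612 ≈ 0.0294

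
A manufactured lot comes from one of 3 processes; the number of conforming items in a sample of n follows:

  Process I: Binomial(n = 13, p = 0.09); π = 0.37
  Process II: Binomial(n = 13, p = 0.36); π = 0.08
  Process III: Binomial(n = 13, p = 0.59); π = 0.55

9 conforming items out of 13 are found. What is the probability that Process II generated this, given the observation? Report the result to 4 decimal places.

P(component k | x) = π_k·f_k(x) / marginal(x), where marginal(x) = Σ_j π_j·f_j(x).
Binomial probabilities:
  L_I = C(13,9)·0.09^9·0.91^4 = 715·3.8742e-10·0.68575 = 1.89957e-07
  L_II = C(13,9)·0.36^9·0.64^4 = 715·0.00010156·0.167772 = 0.0121828
  L_III = C(13,9)·0.59^9·0.41^4 = 715·0.008663·0.0282576 = 0.175029
Multiply by the mixture weights:
  π_I·L_I = 0.37 × 1.89957e-07 = 7.02839e-08
  π_II·L_II = 0.08 × 0.0121828 = 0.000974627
  π_III·L_III = 0.55 × 0.175029 = 0.0962659
Denominator: 7.02839e-08 + 0.000974627 + 0.0962659 = 0.0972406
Responsibility of Process II: 0.000974627 / 0.0972406 ≈ 0.0100

0.0100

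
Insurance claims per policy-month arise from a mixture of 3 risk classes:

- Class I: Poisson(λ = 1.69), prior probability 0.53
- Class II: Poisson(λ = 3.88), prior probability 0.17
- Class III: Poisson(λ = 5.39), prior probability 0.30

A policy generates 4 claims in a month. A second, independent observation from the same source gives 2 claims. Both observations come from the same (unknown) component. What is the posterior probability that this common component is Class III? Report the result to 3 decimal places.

0.187

Apply Bayes' rule: the posterior for each component is proportional to its prior times its likelihood at x.
Since both observations come from the same component, the likelihood for component k is f_k(x₁)·f_k(x₂).
  L_I = [0.0627159] × [0.263503] = 0.0165258
  L_II = [0.195008] × [0.155443] = 0.0303127
  L_III = [0.160434] × [0.0662675] = 0.0106316
Weight by the priors:
  π_I·L_I = 0.53 × 0.0165258 = 0.0087587
  π_II·L_II = 0.17 × 0.0303127 = 0.00515315
  π_III·L_III = 0.30 × 0.0106316 = 0.00318947
Sum: 0.0087587 + 0.00515315 + 0.00318947 = 0.0171013
P(Class III | x₁, x₂) = 0.00318947 / 0.0171013 ≈ 0.187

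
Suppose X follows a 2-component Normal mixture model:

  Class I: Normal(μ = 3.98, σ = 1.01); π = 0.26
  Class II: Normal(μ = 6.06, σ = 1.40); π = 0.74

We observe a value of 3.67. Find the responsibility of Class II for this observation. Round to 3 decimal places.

0.334

P(component k | x) = π_k·f_k(x) / marginal(x), where marginal(x) = Σ_j π_j·f_j(x).
Normal densities:
  f_I = 0.376818
  f_II = 0.0663654
Multiply by the mixture weights:
  π_I·f_I = 0.26 × 0.376818 = 0.0979728
  π_II·f_II = 0.74 × 0.0663654 = 0.0491104
Evidence: 0.0979728 + 0.0491104 = 0.147083
Responsibility of Class II: 0.0491104 / 0.147083 ≈ 0.334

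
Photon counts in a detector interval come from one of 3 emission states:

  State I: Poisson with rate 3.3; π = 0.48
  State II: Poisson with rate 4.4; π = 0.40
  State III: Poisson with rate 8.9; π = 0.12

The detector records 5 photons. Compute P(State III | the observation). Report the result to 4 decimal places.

0.0573

Apply Bayes' rule: the posterior for each component is proportional to its prior times its likelihood at x.
Evaluate each component's likelihood at the observed value:
  f_I = e^(−3.3)·3.3^5/5! = 0.120286
  f_II = e^(−4.4)·4.4^5/5! = 0.168728
  f_III = e^(−8.9)·8.9^5/5! = 0.063467
Prior × likelihood for each component:
  P(Z=I)·f_I = 0.48 × 0.120286 = 0.0577375
  P(Z=II)·f_II = 0.40 × 0.168728 = 0.0674911
  P(Z=III)·f_III = 0.12 × 0.063467 = 0.00761604
Evidence: 0.0577375 + 0.0674911 + 0.00761604 = 0.132845
Responsibility of State III: 0.00761604 / 0.132845 ≈ 0.0573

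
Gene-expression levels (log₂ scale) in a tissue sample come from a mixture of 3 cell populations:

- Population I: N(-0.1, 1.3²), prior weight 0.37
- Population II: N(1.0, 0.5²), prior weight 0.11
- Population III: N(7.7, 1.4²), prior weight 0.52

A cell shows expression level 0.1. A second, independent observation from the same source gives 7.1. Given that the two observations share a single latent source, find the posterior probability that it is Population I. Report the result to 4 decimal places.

0.3286

The responsibility of component k is P(Z=k) f_k(x) divided by Σ_j P(Z=j) f_j(x).
Since both observations come from the same component, the likelihood for component k is f_k(x₁)·f_k(x₂).
  f_I = [0.303268] × [6.69995e-08] = 2.03188e-08
  f_II = [0.1579] × [3.8172e-33] = 6.02737e-34
  f_III = [1.13654e-07] × [0.259955] = 2.9545e-08
Weight by the priors:
  P(Z=I)·f_I = 0.37 × 2.03188e-08 = 7.51797e-09
  P(Z=II)·f_II = 0.11 × 6.02737e-34 = 6.6301e-35
  P(Z=III)·f_III = 0.52 × 2.9545e-08 = 1.53634e-08
Evidence: 7.51797e-09 + 6.6301e-35 + 1.53634e-08 = 2.28814e-08
P(Population I | data) ≈ 0.3286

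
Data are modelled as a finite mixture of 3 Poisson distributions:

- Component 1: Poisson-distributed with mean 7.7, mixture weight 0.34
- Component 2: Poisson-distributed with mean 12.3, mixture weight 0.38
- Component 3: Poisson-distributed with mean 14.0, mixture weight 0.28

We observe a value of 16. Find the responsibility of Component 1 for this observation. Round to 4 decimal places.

Apply Bayes' rule: the posterior for each component is proportional to its prior times its likelihood at x.
Poisson probabilities:
  L_1 = e^(−7.7)·7.7^16/16! = 0.00330495
  L_2 = e^(−12.3)·12.3^16/16! = 0.059709
  L_3 = e^(−14.0)·14.0^16/16! = 0.0865578
Unnormalised posteriors:
  P(Z=1)·L_1 = 0.34 × 0.00330495 = 0.00112368
  P(Z=2)·L_2 = 0.38 × 0.059709 = 0.0226894
  P(Z=3)·L_3 = 0.28 × 0.0865578 = 0.0242362
Normaliser: 0.00112368 + 0.0226894 + 0.0242362 = 0.0480493
So the posterior for Component 1 is 0.00112368 / 0.0480493 ≈ 0.0234.

0.0234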